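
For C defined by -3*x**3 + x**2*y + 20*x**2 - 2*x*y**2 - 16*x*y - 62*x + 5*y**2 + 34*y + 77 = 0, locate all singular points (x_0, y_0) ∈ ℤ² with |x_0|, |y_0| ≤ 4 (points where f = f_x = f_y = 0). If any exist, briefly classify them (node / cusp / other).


Singular points: {(2, -3)}; classification: node.

Compute partial derivatives:
  f_x = -9*x**2 + 2*x*y + 40*x - 2*y**2 - 16*y - 62.
  f_y = x**2 - 4*x*y - 16*x + 10*y + 34.
Scan x_0 ∈ {−4, ..., 4}. For each x_0, f_y(x_0, y) is a polynomial in y; find its integer roots y ∈ {−4, ..., 4}, then test f_x and f at those candidates.
  x = -4: f_y(-4, y) = 26*y + 114; no integer root y with |y| ≤ 4.
  x = -3: f_y(-3, y) = 22*y + 91; no integer root y with |y| ≤ 4.
  x = -2: f_y(-2, y) = 18*y + 70; no integer root y with |y| ≤ 4.
  x = -1: f_y(-1, y) = 14*y + 51; no integer root y with |y| ≤ 4.
  x = 0: f_y(0, y) = 10*y + 34; no integer root y with |y| ≤ 4.
  x = 1: f_y(1, y) = 6*y + 19; no integer root y with |y| ≤ 4.
  x = 2: f_y(2, y) = 2*y + 6; vanishes at y ∈ {-3}. (2, -3): f_x = 0, f = 0 — SINGULAR.
  x = 3: f_y(3, y) = -2*y - 5; no integer root y with |y| ≤ 4.
  x = 4: f_y(4, y) = -6*y - 14; no integer root y with |y| ≤ 4.
Only singular point on the grid: (2, -3).
Classify: substitute x = 2 + u, y = -3 + v and expand: f = -3*u**3 + u**2*v - u**2 - 2*u*v**2 + v**2.
No constant or linear terms (consistent with a singular point). Quadratic part: -u**2 + v**2. Cubic part: -3*u**3 + u**2*v - 2*u*v**2.
The quadratic part v**2 - u**2 = (v − u)(v + u) splits into two distinct linear factors, so there are two distinct tangent lines y − -3 = ±(x − 2) — this is a node (ordinary double point).
Classification: node.


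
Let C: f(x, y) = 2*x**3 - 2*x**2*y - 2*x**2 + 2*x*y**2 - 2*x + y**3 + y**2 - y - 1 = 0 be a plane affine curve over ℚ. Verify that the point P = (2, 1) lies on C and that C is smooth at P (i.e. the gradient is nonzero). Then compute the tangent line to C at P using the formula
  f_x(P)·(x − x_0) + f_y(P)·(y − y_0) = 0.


Tangent line at P: 8*x + 4*y - 20 = 0.

Step 1: f(2, 1) = 0, so P lies on C.
Step 2: partial derivatives
  f_x(x, y) = 6*x**2 - 4*x*y - 4*x + 2*y**2 - 2, f_y(x, y) = -2*x**2 + 4*x*y + 3*y**2 + 2*y - 1.
  f_x(P) = 8, f_y(P) = 4 (gradient nonzero, so P is smooth).
Step 3: tangent line at P: 8·(x − 2) + 4·(y − 1) = 0.
Expanding: 8*x + 4*y - 20 = 0.


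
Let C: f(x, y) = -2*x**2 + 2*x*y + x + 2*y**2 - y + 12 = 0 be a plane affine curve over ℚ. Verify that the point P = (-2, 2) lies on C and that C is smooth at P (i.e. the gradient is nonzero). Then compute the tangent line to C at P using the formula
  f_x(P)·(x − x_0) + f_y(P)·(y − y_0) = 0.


Tangent line at P: 13*x + 3*y + 20 = 0.

Step 1: f(-2, 2) = 0, so P lies on C.
Step 2: partial derivatives
  f_x(x, y) = -4*x + 2*y + 1, f_y(x, y) = 2*x + 4*y - 1.
  f_x(P) = 13, f_y(P) = 3 (gradient nonzero, so P is smooth).
Step 3: tangent line at P: 13·(x − -2) + 3·(y − 2) = 0.
Expanding: 13*x + 3*y + 20 = 0.


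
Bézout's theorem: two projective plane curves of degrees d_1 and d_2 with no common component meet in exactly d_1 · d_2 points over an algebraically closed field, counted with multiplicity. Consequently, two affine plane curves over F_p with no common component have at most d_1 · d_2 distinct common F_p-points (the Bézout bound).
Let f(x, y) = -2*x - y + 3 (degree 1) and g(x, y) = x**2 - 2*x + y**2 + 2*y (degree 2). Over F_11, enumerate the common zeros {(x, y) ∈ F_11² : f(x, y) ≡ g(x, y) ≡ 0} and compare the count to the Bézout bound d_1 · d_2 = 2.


Common zeros: ∅; count = 0; Bézout bound = 2.

deg(f) = 1, deg(g) = 2, so Bézout bound = 2.
Scan x ∈ F_11. For each x, list the y ∈ F_11 with f(x, y) ≡ 0 and those with g(x, y) ≡ 0 (mod 11); the common zeros in that column are the intersection.
  x = 0: f ≡ 0 at y ∈ {3}; g ≡ 0 at y ∈ {0, 9}; common: ∅.
  x = 1: f ≡ 0 at y ∈ {1}; g ≡ 0 at y ∈ ∅; common: ∅.
  x = 2: f ≡ 0 at y ∈ {10}; g ≡ 0 at y ∈ {0, 9}; common: ∅.
  x = 3: f ≡ 0 at y ∈ {8}; g ≡ 0 at y ∈ {2, 7}; common: ∅.
  x = 4: f ≡ 0 at y ∈ {6}; g ≡ 0 at y ∈ {1, 8}; common: ∅.
  x = 5: f ≡ 0 at y ∈ {4}; g ≡ 0 at y ∈ ∅; common: ∅.
  x = 6: f ≡ 0 at y ∈ {2}; g ≡ 0 at y ∈ ∅; common: ∅.
  x = 7: f ≡ 0 at y ∈ {0}; g ≡ 0 at y ∈ ∅; common: ∅.
  x = 8: f ≡ 0 at y ∈ {9}; g ≡ 0 at y ∈ ∅; common: ∅.
  x = 9: f ≡ 0 at y ∈ {7}; g ≡ 0 at y ∈ {1, 8}; common: ∅.
  x = 10: f ≡ 0 at y ∈ {5}; g ≡ 0 at y ∈ {2, 7}; common: ∅.
Collecting: common zeros = ∅, so the count is 0.
Comparison with the Bézout bound: 0 ≤ 2 = deg(f)·deg(g), as expected for curves with no common component (the affine F_11-count falls short of the bound because intersections may lie at infinity, over extension fields, or carry multiplicity).


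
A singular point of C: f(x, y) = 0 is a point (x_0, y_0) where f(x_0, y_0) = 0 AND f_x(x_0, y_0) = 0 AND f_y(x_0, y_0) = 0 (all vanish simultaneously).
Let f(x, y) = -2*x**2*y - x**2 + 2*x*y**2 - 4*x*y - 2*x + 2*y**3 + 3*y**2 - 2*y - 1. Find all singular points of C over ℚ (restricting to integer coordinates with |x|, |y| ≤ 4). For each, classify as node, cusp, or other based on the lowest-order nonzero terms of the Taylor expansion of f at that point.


Singular points: {(-1, 0)}; classification: node.

Compute partial derivatives:
  f_x = -4*x*y - 2*x + 2*y**2 - 4*y - 2.
  f_y = -2*x**2 + 4*x*y - 4*x + 6*y**2 + 6*y - 2.
Scan x_0 ∈ {−4, ..., 4}. For each x_0, f_y(x_0, y) is a polynomial in y; find its integer roots y ∈ {−4, ..., 4}, then test f_x and f at those candidates.
  x = -4: f_y(-4, y) = 6*y**2 - 10*y - 18; no integer root y with |y| ≤ 4.
  x = -3: f_y(-3, y) = 6*y**2 - 6*y - 8; no integer root y with |y| ≤ 4.
  x = -2: f_y(-2, y) = 6*y**2 - 2*y - 2; no integer root y with |y| ≤ 4.
  x = -1: f_y(-1, y) = 6*y**2 + 2*y; vanishes at y ∈ {0}. (-1, 0): f_x = 0, f = 0 — SINGULAR.
  x = 0: f_y(0, y) = 6*y**2 + 6*y - 2; no integer root y with |y| ≤ 4.
  x = 1: f_y(1, y) = 6*y**2 + 10*y - 8; no integer root y with |y| ≤ 4.
  x = 2: f_y(2, y) = 6*y**2 + 14*y - 18; no integer root y with |y| ≤ 4.
  x = 3: f_y(3, y) = 6*y**2 + 18*y - 32; no integer root y with |y| ≤ 4.
  x = 4: f_y(4, y) = 6*y**2 + 22*y - 50; no integer root y with |y| ≤ 4.
Only singular point on the grid: (-1, 0).
Classify: substitute x = -1 + u, y = 0 + v and expand: f = -2*u**2*v - u**2 + 2*u*v**2 + 2*v**3 + v**2.
No constant or linear terms (consistent with a singular point). Quadratic part: -u**2 + v**2. Cubic part: -2*u**2*v + 2*u*v**2 + 2*v**3.
The quadratic part v**2 - u**2 = (v − u)(v + u) splits into two distinct linear factors, so there are two distinct tangent lines y − 0 = ±(x − -1) — this is a node (ordinary double point).
Classification: node.


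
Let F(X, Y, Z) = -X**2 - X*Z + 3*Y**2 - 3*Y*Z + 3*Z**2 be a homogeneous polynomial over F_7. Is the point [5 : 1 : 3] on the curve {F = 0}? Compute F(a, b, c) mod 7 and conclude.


F(5,1,3) ≡ 2 (mod 7); P is NOT on the curve.

Evaluate F(5, 1, 3) term-by-term (mod 7).
  -X**2 ↦ -1·25·1·1 = -25
  -X*Z ↦ -1·5·1·3 = -15
  3*Y**2 ↦ 3·1·1·1 = 3
  -3*Y*Z ↦ -3·1·1·3 = -9
  3*Z**2 ↦ 3·1·1·9 = 27
Sum: F(5, 1, 3) = (-25) + (-15) + (3) + (-9) + (27) = -19.
Reducing mod 7: -19 ≡ 2 (mod 7).
Since F(a, b, c) ≡ 2 ≠ 0 (mod 7), P does NOT lie on the curve.


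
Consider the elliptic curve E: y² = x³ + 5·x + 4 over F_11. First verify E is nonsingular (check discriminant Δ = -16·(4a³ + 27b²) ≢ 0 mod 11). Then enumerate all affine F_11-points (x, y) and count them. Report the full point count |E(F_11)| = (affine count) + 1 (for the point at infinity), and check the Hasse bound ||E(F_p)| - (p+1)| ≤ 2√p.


Affine points = {(0, 2), (0, 9), (2, 0), (4, 0), (5, 0), (10, 3), (10, 8)}; affine count = 7; |E(F_11)| = 8.

Discriminant check: Δ ∝ 4a³ + 27b² = 4·5³ + 27·4² = 4·125 + 27·16 ≡ 8 (mod 11). Nonzero ⇒ E is nonsingular.
For each x ∈ F_11, compute rhs = x³ + 5·x + 4 mod 11, then count y ∈ F_11 with y² ≡ rhs.
  x = 0: rhs = 4, matching y values: 2, 9 (2 points).
  x = 1: rhs = 10, matching y values: none (0 points).
  x = 2: rhs = 0, matching y values: 0 (1 points).
  x = 3: rhs = 2, matching y values: none (0 points).
  x = 4: rhs = 0, matching y values: 0 (1 points).
  x = 5: rhs = 0, matching y values: 0 (1 points).
  x = 6: rhs = 8, matching y values: none (0 points).
  x = 7: rhs = 8, matching y values: none (0 points).
  x = 8: rhs = 6, matching y values: none (0 points).
  x = 9: rhs = 8, matching y values: none (0 points).
  x = 10: rhs = 9, matching y values: 3, 8 (2 points).
Total affine count: 7.
Full point count |E(F_11)| = 7 + 1 = 8.
Hasse bound: |8 − (11+1)| = |-4| = 4 ≤ 2√11 ≈ 6.6332 ✓.


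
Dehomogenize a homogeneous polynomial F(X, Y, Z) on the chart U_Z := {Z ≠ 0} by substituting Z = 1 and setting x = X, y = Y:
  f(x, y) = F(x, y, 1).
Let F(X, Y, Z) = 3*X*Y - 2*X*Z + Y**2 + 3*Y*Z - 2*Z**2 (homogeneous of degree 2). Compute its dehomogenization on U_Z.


f(x, y) = 3*x*y - 2*x + y**2 + 3*y - 2

On U_Z we set Z = 1. Each monomial c·X^i·Y^j·Z^k in F becomes c·x^i·y^j·1^k = c·x^i·y^j.
Substituting Z = 1: F(X, Y, 1) = 3*x*y - 2*x + y**2 + 3*y - 2.
Note: deg(f) ≤ deg(F) = 2; strict inequality happens when F is divisible by Z (lost terms).


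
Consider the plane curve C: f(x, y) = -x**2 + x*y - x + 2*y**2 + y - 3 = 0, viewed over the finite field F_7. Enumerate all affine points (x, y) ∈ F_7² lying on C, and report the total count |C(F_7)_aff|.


Affine F_7-points: {(0, 1), (0, 2), (1, 2), (1, 4), (2, 4), (2, 5)}; count = 6.

For each of the 49 pairs (x, y) ∈ F_7², evaluate f(x, y) mod 7. Record the zeros.
  x = 0: [0↦4, 1↦0, 2↦0, 3↦4, 4↦5, 5↦3, 6↦5]  zeros at y ∈ {1, 2}
  x = 1: [0↦2, 1↦6, 2↦0, 3↦5, 4↦0, 5↦6, 6↦2]  zeros at y ∈ {2, 4}
  x = 2: [0↦5, 1↦3, 2↦5, 3↦4, 4↦0, 5↦0, 6↦4]  zeros at y ∈ {4, 5}
  x = 3: [0↦6, 1↦5, 2↦1, 3↦1, 4↦5, 5↦6, 6↦4]  zeros at y ∈ ∅
  x = 4: [0↦5, 1↦5, 2↦2, 3↦3, 4↦1, 5↦3, 6↦2]  zeros at y ∈ ∅
  x = 5: [0↦2, 1↦3, 2↦1, 3↦3, 4↦2, 5↦5, 6↦5]  zeros at y ∈ ∅
  x = 6: [0↦4, 1↦6, 2↦5, 3↦1, 4↦1, 5↦5, 6↦6]  zeros at y ∈ ∅
Collecting zeros: affine points = {(0, 1), (0, 2), (1, 2), (1, 4), (2, 4), (2, 5)}.
Total count |C(F_7)_aff| = 6.


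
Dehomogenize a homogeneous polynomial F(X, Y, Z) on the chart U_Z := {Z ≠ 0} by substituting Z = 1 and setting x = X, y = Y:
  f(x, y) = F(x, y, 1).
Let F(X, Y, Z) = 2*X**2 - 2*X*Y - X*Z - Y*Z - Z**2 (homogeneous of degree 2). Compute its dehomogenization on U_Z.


f(x, y) = 2*x**2 - 2*x*y - x - y - 1

On U_Z we set Z = 1. Each monomial c·X^i·Y^j·Z^k in F becomes c·x^i·y^j·1^k = c·x^i·y^j.
Substituting Z = 1: F(X, Y, 1) = 2*x**2 - 2*x*y - x - y - 1.
Note: deg(f) ≤ deg(F) = 2; strict inequality happens when F is divisible by Z (lost terms).


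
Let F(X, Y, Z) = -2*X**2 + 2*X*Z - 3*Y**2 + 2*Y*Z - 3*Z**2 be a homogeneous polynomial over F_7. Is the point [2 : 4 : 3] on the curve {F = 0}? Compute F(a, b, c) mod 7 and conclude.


F(2,4,3) ≡ 2 (mod 7); P is NOT on the curve.

Evaluate F(2, 4, 3) term-by-term (mod 7).
  -2*X**2 ↦ -2·4·1·1 = -8
  2*X*Z ↦ 2·2·1·3 = 12
  -3*Y**2 ↦ -3·1·16·1 = -48
  2*Y*Z ↦ 2·1·4·3 = 24
  -3*Z**2 ↦ -3·1·1·9 = -27
Sum: F(2, 4, 3) = (-8) + (12) + (-48) + (24) + (-27) = -47.
Reducing mod 7: -47 ≡ 2 (mod 7).
Since F(a, b, c) ≡ 2 ≠ 0 (mod 7), P does NOT lie on the curve.


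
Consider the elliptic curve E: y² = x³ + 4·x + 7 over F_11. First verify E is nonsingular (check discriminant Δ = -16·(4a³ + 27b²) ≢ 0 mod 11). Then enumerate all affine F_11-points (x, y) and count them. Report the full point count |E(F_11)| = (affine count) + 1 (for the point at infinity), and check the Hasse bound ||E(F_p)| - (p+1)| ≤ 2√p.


Affine points = {(1, 1), (1, 10), (2, 1), (2, 10), (5, 3), (5, 8), (6, 4), (6, 7), (7, 2), (7, 9), (8, 1), (8, 10)}; affine count = 12; |E(F_11)| = 13.

Discriminant check: Δ ∝ 4a³ + 27b² = 4·4³ + 27·7² = 4·64 + 27·49 ≡ 6 (mod 11). Nonzero ⇒ E is nonsingular.
For each x ∈ F_11, compute rhs = x³ + 4·x + 7 mod 11, then count y ∈ F_11 with y² ≡ rhs.
  x = 0: rhs = 7, matching y values: none (0 points).
  x = 1: rhs = 1, matching y values: 1, 10 (2 points).
  x = 2: rhs = 1, matching y values: 1, 10 (2 points).
  x = 3: rhs = 2, matching y values: none (0 points).
  x = 4: rhs = 10, matching y values: none (0 points).
  x = 5: rhs = 9, matching y values: 3, 8 (2 points).
  x = 6: rhs = 5, matching y values: 4, 7 (2 points).
  x = 7: rhs = 4, matching y values: 2, 9 (2 points).
  x = 8: rhs = 1, matching y values: 1, 10 (2 points).
  x = 9: rhs = 2, matching y values: none (0 points).
  x = 10: rhs = 2, matching y values: none (0 points).
Total affine count: 12.
Full point count |E(F_11)| = 12 + 1 = 13.
Hasse bound: |13 − (11+1)| = |1| = 1 ≤ 2√11 ≈ 6.6332 ✓.


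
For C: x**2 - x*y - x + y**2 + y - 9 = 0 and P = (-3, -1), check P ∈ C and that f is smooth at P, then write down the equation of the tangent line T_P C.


Tangent line at P: -6*x + 2*y - 16 = 0.

Step 1: f(-3, -1) = 0, so P lies on C.
Step 2: partial derivatives
  f_x(x, y) = 2*x - y - 1, f_y(x, y) = -x + 2*y + 1.
  f_x(P) = -6, f_y(P) = 2 (gradient nonzero, so P is smooth).
Step 3: tangent line at P: -6·(x − -3) + 2·(y − -1) = 0.
Expanding: -6*x + 2*y - 16 = 0.


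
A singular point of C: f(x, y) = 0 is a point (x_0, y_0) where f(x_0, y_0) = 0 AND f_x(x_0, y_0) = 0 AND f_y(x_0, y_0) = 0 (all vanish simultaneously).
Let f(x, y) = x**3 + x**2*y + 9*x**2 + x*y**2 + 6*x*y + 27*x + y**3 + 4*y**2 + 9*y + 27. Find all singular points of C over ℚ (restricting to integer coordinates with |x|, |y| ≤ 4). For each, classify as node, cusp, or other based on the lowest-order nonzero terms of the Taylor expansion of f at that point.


Singular points: {(-3, 0)}; classification: cusp.

Compute partial derivatives:
  f_x = 3*x**2 + 2*x*y + 18*x + y**2 + 6*y + 27.
  f_y = x**2 + 2*x*y + 6*x + 3*y**2 + 8*y + 9.
Scan x_0 ∈ {−4, ..., 4}. For each x_0, f_y(x_0, y) is a polynomial in y; find its integer roots y ∈ {−4, ..., 4}, then test f_x and f at those candidates.
  x = -4: f_y(-4, y) = 3*y**2 + 1; no integer root y with |y| ≤ 4.
  x = -3: f_y(-3, y) = 3*y**2 + 2*y; vanishes at y ∈ {0}. (-3, 0): f_x = 0, f = 0 — SINGULAR.
  x = -2: f_y(-2, y) = 3*y**2 + 4*y + 1; vanishes at y ∈ {-1}. (-2, -1): f_x = 2 ≠ 0.
  x = -1: f_y(-1, y) = 3*y**2 + 6*y + 4; no integer root y with |y| ≤ 4.
  x = 0: f_y(0, y) = 3*y**2 + 8*y + 9; no integer root y with |y| ≤ 4.
  x = 1: f_y(1, y) = 3*y**2 + 10*y + 16; no integer root y with |y| ≤ 4.
  x = 2: f_y(2, y) = 3*y**2 + 12*y + 25; no integer root y with |y| ≤ 4.
  x = 3: f_y(3, y) = 3*y**2 + 14*y + 36; no integer root y with |y| ≤ 4.
  x = 4: f_y(4, y) = 3*y**2 + 16*y + 49; no integer root y with |y| ≤ 4.
Only singular point on the grid: (-3, 0).
Classify: substitute x = -3 + u, y = 0 + v and expand: f = u**3 + u**2*v + u*v**2 + v**3 + v**2.
No constant or linear terms (consistent with a singular point). Quadratic part: v**2. Cubic part: u**3 + u**2*v + u*v**2 + v**3.
The quadratic part v**2 is a perfect square, so there is a single (double) tangent line v = 0, i.e. y = 0. Restricting the cubic part to that line (v = 0) leaves u**3 ≠ 0, so f is not divisible by v and the branch is v² ≈ -u**3 to lowest order — this is a cusp.
Classification: cusp.


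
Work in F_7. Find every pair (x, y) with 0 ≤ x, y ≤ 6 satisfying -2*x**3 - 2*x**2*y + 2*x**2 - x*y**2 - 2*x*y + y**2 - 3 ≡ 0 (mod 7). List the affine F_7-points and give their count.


Affine F_7-points: {(1, 1), (2, 3), (2, 6), (5, 0), (5, 6)}; count = 5.

For each of the 49 pairs (x, y) ∈ F_7², evaluate f(x, y) mod 7. Record the zeros.
  x = 0: [0↦4, 1↦5, 2↦1, 3↦6, 4↦6, 5↦1, 6↦5]  zeros at y ∈ ∅
  x = 1: [0↦4, 1↦0, 2↦3, 3↦6, 4↦2, 5↦5, 6↦1]  zeros at y ∈ {1}
  x = 2: [0↦3, 1↦4, 2↦3, 3↦0, 4↦2, 5↦2, 6↦0]  zeros at y ∈ {3, 6}
  x = 3: [0↦3, 1↦5, 2↦3, 3↦4, 4↦1, 5↦1, 6↦4]  zeros at y ∈ ∅
  x = 4: [0↦6, 1↦5, 2↦5, 3↦6, 4↦1, 5↦4, 6↦1]  zeros at y ∈ ∅
  x = 5: [0↦0, 1↦6, 2↦4, 3↦1, 4↦4, 5↦6, 6↦0]  zeros at y ∈ {0, 6}
  x = 6: [0↦1, 1↦3, 2↦2, 3↦5, 4↦5, 5↦2, 6↦3]  zeros at y ∈ ∅
Collecting zeros: affine points = {(1, 1), (2, 3), (2, 6), (5, 0), (5, 6)}.
Total count |C(F_7)_aff| = 5.


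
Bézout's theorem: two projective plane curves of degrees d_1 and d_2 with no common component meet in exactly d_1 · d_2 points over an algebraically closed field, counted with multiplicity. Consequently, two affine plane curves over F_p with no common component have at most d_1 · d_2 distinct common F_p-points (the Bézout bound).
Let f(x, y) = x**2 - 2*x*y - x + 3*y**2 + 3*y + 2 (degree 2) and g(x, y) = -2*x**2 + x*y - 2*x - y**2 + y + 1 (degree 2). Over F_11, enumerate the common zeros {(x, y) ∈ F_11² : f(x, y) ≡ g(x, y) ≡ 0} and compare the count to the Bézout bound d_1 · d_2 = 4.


Common zeros: {(3, 8)}; count = 1; Bézout bound = 4.

deg(f) = 2, deg(g) = 2, so Bézout bound = 4.
Scan x ∈ F_11. For each x, list the y ∈ F_11 with f(x, y) ≡ 0 and those with g(x, y) ≡ 0 (mod 11); the common zeros in that column are the intersection.
  x = 0: f ≡ 0 at y ∈ ∅; g ≡ 0 at y ∈ {4, 8}; common: ∅.
  x = 1: f ≡ 0 at y ∈ ∅; g ≡ 0 at y ∈ {4, 9}; common: ∅.
  x = 2: f ≡ 0 at y ∈ ∅; g ≡ 0 at y ∈ {0, 3}; common: ∅.
  x = 3: f ≡ 0 at y ∈ {4, 8}; g ≡ 0 at y ∈ {7, 8}; common: {8}.
  x = 4: f ≡ 0 at y ∈ {10}; g ≡ 0 at y ∈ {2, 3}; common: ∅.
  x = 5: f ≡ 0 at y ∈ {0, 6}; g ≡ 0 at y ∈ {7, 10}; common: ∅.
  x = 6: f ≡ 0 at y ∈ {4, 10}; g ≡ 0 at y ∈ {1, 6}; common: ∅.
  x = 7: f ≡ 0 at y ∈ {0}; g ≡ 0 at y ∈ {2, 6}; common: ∅.
  x = 8: f ≡ 0 at y ∈ {2, 6}; g ≡ 0 at y ∈ {0, 9}; common: ∅.
  x = 9: f ≡ 0 at y ∈ ∅; g ≡ 0 at y ∈ {5}; common: ∅.
  x = 10: f ≡ 0 at y ∈ ∅; g ≡ 0 at y ∈ {1, 10}; common: ∅.
Collecting: common zeros = {(3, 8)}, so the count is 1.
Comparison with the Bézout bound: 1 ≤ 4 = deg(f)·deg(g), as expected for curves with no common component (the affine F_11-count falls short of the bound because intersections may lie at infinity, over extension fields, or carry multiplicity).


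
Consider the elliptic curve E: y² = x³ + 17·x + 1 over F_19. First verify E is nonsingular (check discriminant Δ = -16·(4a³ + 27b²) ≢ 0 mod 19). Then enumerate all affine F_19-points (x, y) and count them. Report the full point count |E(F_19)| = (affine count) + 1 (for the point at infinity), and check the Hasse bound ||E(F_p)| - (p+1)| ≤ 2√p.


Affine points = {(0, 1), (0, 18), (1, 0), (2, 9), (2, 10), (4, 0), (7, 8), (7, 11), (9, 3), (9, 16), (13, 5), (13, 14), (14, 0), (17, 4), (17, 15)}; affine count = 15; |E(F_19)| = 16.

Discriminant check: Δ ∝ 4a³ + 27b² = 4·17³ + 27·1² = 4·4913 + 27·1 ≡ 14 (mod 19). Nonzero ⇒ E is nonsingular.
For each x ∈ F_19, compute rhs = x³ + 17·x + 1 mod 19, then count y ∈ F_19 with y² ≡ rhs.
  x = 0: rhs = 1, matching y values: 1, 18 (2 points).
  x = 1: rhs = 0, matching y values: 0 (1 points).
  x = 2: rhs = 5, matching y values: 9, 10 (2 points).
  x = 3: rhs = 3, matching y values: none (0 points).
  x = 4: rhs = 0, matching y values: 0 (1 points).
  x = 5: rhs = 2, matching y values: none (0 points).
  x = 6: rhs = 15, matching y values: none (0 points).
  x = 7: rhs = 7, matching y values: 8, 11 (2 points).
  x = 8: rhs = 3, matching y values: none (0 points).
  x = 9: rhs = 9, matching y values: 3, 16 (2 points).
  x = 10: rhs = 12, matching y values: none (0 points).
  x = 11: rhs = 18, matching y values: none (0 points).
  x = 12: rhs = 14, matching y values: none (0 points).
  x = 13: rhs = 6, matching y values: 5, 14 (2 points).
  x = 14: rhs = 0, matching y values: 0 (1 points).
  x = 15: rhs = 2, matching y values: none (0 points).
  x = 16: rhs = 18, matching y values: none (0 points).
  x = 17: rhs = 16, matching y values: 4, 15 (2 points).
  x = 18: rhs = 2, matching y values: none (0 points).
Total affine count: 15.
Full point count |E(F_19)| = 15 + 1 = 16.
Hasse bound: |16 − (19+1)| = |-4| = 4 ≤ 2√19 ≈ 8.7178 ✓.


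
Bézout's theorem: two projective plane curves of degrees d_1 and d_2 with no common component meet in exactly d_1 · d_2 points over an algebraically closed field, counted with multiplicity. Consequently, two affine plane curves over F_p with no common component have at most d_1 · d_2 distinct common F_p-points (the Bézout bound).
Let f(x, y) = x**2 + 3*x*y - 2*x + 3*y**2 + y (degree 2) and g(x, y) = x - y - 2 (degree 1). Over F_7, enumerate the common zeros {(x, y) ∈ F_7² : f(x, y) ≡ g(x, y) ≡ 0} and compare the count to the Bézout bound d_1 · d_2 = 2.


Common zeros: {(2, 0)}; count = 1; Bézout bound = 2.

deg(f) = 2, deg(g) = 1, so Bézout bound = 2.
Scan x ∈ F_7. For each x, list the y ∈ F_7 with f(x, y) ≡ 0 and those with g(x, y) ≡ 0 (mod 7); the common zeros in that column are the intersection.
  x = 0: f ≡ 0 at y ∈ {0, 2}; g ≡ 0 at y ∈ {5}; common: ∅.
  x = 1: f ≡ 0 at y ∈ {4}; g ≡ 0 at y ∈ {6}; common: ∅.
  x = 2: f ≡ 0 at y ∈ {0}; g ≡ 0 at y ∈ {0}; common: {0}.
  x = 3: f ≡ 0 at y ∈ {2, 4}; g ≡ 0 at y ∈ {1}; common: ∅.
  x = 4: f ≡ 0 at y ∈ ∅; g ≡ 0 at y ∈ {2}; common: ∅.
  x = 5: f ≡ 0 at y ∈ ∅; g ≡ 0 at y ∈ {3}; common: ∅.
  x = 6: f ≡ 0 at y ∈ ∅; g ≡ 0 at y ∈ {4}; common: ∅.
Collecting: common zeros = {(2, 0)}, so the count is 1.
Comparison with the Bézout bound: 1 ≤ 2 = deg(f)·deg(g), as expected for curves with no common component (the affine F_7-count falls short of the bound because intersections may lie at infinity, over extension fields, or carry multiplicity).


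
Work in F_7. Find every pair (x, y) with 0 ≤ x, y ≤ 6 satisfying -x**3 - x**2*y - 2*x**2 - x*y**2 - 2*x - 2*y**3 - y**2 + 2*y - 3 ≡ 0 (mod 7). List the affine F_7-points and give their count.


Affine F_7-points: {(1, 3), (3, 6), (4, 4), (5, 4), (6, 4)}; count = 5.

For each of the 49 pairs (x, y) ∈ F_7², evaluate f(x, y) mod 7. Record the zeros.
  x = 0: [0↦4, 1↦3, 2↦2, 3↦3, 4↦1, 5↦5, 6↦3]  zeros at y ∈ ∅
  x = 1: [0↦6, 1↦3, 2↦5, 3↦0, 4↦4, 5↦5, 6↦5]  zeros at y ∈ {3}
  x = 2: [0↦5, 1↦5, 2↦1, 3↦2, 4↦3, 5↦6, 6↦6]  zeros at y ∈ ∅
  x = 3: [0↦2, 1↦3, 2↦5, 3↦3, 4↦6, 5↦2, 6↦0]  zeros at y ∈ {6}
  x = 4: [0↦5, 1↦5, 2↦4, 3↦4, 4↦0, 5↦1, 6↦2]  zeros at y ∈ {4}
  x = 5: [0↦1, 1↦5, 2↦6, 3↦6, 4↦0, 5↦4, 6↦6]  zeros at y ∈ {4}
  x = 6: [0↦5, 1↦4, 2↦5, 3↦3, 4↦0, 5↦5, 6↦6]  zeros at y ∈ {4}
Collecting zeros: affine points = {(1, 3), (3, 6), (4, 4), (5, 4), (6, 4)}.
Total count |C(F_7)_aff| = 5.


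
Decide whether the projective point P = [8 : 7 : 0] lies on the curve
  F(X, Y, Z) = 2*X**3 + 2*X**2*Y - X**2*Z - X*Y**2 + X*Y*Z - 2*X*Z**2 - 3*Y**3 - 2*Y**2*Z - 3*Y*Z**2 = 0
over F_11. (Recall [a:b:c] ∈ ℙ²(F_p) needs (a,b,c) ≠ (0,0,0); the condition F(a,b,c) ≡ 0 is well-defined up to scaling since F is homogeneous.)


F(8,7,0) ≡ 4 (mod 11); P is NOT on the curve.

Evaluate F(8, 7, 0) term-by-term (mod 11).
  2*X**3 ↦ 2·512·1·1 = 1024
  2*X**2*Y ↦ 2·64·7·1 = 896
  -X**2*Z ↦ -1·64·1·0 = 0
  -X*Y**2 ↦ -1·8·49·1 = -392
  X*Y*Z ↦ 1·8·7·0 = 0
  -2*X*Z**2 ↦ -2·8·1·0 = 0
  -3*Y**3 ↦ -3·1·343·1 = -1029
  -2*Y**2*Z ↦ -2·1·49·0 = 0
  -3*Y*Z**2 ↦ -3·1·7·0 = 0
Sum: F(8, 7, 0) = (1024) + (896) + (0) + (-392) + (0) + (0) + (-1029) + (0) + (0) = 499.
Reducing mod 11: 499 ≡ 4 (mod 11).
Since F(a, b, c) ≡ 4 ≠ 0 (mod 11), P does NOT lie on the curve.


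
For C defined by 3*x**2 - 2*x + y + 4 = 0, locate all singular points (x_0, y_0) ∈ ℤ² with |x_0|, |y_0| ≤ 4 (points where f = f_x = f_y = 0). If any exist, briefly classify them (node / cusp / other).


No singular points in the scanned grid; C is smooth there.

Compute partial derivatives:
  f_x = 6*x - 2.
  f_y = 1.
f_y = 1 is a nonzero constant, so f_y never vanishes: no point (x, y) can satisfy f = f_x = f_y = 0. In particular no (x, y) ∈ {−4, ..., 4}² is singular; the curve is smooth.


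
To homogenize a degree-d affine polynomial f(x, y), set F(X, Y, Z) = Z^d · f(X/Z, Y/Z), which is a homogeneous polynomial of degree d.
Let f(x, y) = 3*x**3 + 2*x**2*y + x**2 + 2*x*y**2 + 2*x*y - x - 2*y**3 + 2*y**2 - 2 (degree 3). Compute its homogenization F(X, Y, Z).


F(X, Y, Z) = 3*X**3 + 2*X**2*Y + X**2*Z + 2*X*Y**2 + 2*X*Y*Z - X*Z**2 - 2*Y**3 + 2*Y**2*Z - 2*Z**3

deg(f) = 3.
Substitute x = X/Z, y = Y/Z into f, then multiply by Z^3.
  monomial 3·x^3·y^0 ↦ 3·X^3·Y^0·Z^0.
  monomial 2·x^2·y^1 ↦ 2·X^2·Y^1·Z^0.
  monomial 1·x^2·y^0 ↦ 1·X^2·Y^0·Z^1.
  monomial 2·x^1·y^2 ↦ 2·X^1·Y^2·Z^0.
  monomial 2·x^1·y^1 ↦ 2·X^1·Y^1·Z^1.
  monomial -1·x^1·y^0 ↦ -1·X^1·Y^0·Z^2.
  monomial -2·x^0·y^3 ↦ -2·X^0·Y^3·Z^0.
  monomial 2·x^0·y^2 ↦ 2·X^0·Y^2·Z^1.
  monomial -2·x^0·y^0 ↦ -2·X^0·Y^0·Z^3.
Collecting: F(X, Y, Z) = 3*X**3 + 2*X**2*Y + X**2*Z + 2*X*Y**2 + 2*X*Y*Z - X*Z**2 - 2*Y**3 + 2*Y**2*Z - 2*Z**3.


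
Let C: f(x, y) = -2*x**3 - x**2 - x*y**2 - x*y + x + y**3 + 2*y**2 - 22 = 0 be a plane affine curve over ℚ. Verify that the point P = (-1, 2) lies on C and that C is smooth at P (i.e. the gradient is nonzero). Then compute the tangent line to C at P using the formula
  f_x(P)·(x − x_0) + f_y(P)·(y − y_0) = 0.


Tangent line at P: -9*x + 25*y - 59 = 0.

Step 1: f(-1, 2) = 0, so P lies on C.
Step 2: partial derivatives
  f_x(x, y) = -6*x**2 - 2*x - y**2 - y + 1, f_y(x, y) = -2*x*y - x + 3*y**2 + 4*y.
  f_x(P) = -9, f_y(P) = 25 (gradient nonzero, so P is smooth).
Step 3: tangent line at P: -9·(x − -1) + 25·(y − 2) = 0.
Expanding: -9*x + 25*y - 59 = 0.


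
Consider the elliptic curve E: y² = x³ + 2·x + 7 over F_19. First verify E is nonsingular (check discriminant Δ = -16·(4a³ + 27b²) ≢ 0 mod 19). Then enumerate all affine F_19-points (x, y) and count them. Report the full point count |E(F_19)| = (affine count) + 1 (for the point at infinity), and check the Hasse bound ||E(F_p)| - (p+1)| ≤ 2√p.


Affine points = {(0, 8), (0, 11), (2, 0), (5, 3), (5, 16), (6, 8), (6, 11), (10, 1), (10, 18), (11, 7), (11, 12), (12, 7), (12, 12), (13, 8), (13, 11), (14, 9), (14, 10), (15, 7), (15, 12), (18, 2), (18, 17)}; affine count = 21; |E(F_19)| = 22.

Discriminant check: Δ ∝ 4a³ + 27b² = 4·2³ + 27·7² = 4·8 + 27·49 ≡ 6 (mod 19). Nonzero ⇒ E is nonsingular.
For each x ∈ F_19, compute rhs = x³ + 2·x + 7 mod 19, then count y ∈ F_19 with y² ≡ rhs.
  x = 0: rhs = 7, matching y values: 8, 11 (2 points).
  x = 1: rhs = 10, matching y values: none (0 points).
  x = 2: rhs = 0, matching y values: 0 (1 points).
  x = 3: rhs = 2, matching y values: none (0 points).
  x = 4: rhs = 3, matching y values: none (0 points).
  x = 5: rhs = 9, matching y values: 3, 16 (2 points).
  x = 6: rhs = 7, matching y values: 8, 11 (2 points).
  x = 7: rhs = 3, matching y values: none (0 points).
  x = 8: rhs = 3, matching y values: none (0 points).
  x = 9: rhs = 13, matching y values: none (0 points).
  x = 10: rhs = 1, matching y values: 1, 18 (2 points).
  x = 11: rhs = 11, matching y values: 7, 12 (2 points).
  x = 12: rhs = 11, matching y values: 7, 12 (2 points).
  x = 13: rhs = 7, matching y values: 8, 11 (2 points).
  x = 14: rhs = 5, matching y values: 9, 10 (2 points).
  x = 15: rhs = 11, matching y values: 7, 12 (2 points).
  x = 16: rhs = 12, matching y values: none (0 points).
  x = 17: rhs = 14, matching y values: none (0 points).
  x = 18: rhs = 4, matching y values: 2, 17 (2 points).
Total affine count: 21.
Full point count |E(F_19)| = 21 + 1 = 22.
Hasse bound: |22 − (19+1)| = |2| = 2 ≤ 2√19 ≈ 8.7178 ✓.


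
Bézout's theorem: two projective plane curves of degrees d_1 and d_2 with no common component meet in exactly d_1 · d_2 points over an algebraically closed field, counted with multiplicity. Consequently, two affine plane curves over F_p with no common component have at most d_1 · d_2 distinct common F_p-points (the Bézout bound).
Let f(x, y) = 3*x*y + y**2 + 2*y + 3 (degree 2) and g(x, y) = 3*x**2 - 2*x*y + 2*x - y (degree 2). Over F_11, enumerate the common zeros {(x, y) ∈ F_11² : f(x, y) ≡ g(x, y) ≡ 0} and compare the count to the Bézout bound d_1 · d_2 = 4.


Common zeros: {(9, 1)}; count = 1; Bézout bound = 4.

deg(f) = 2, deg(g) = 2, so Bézout bound = 4.
Scan x ∈ F_11. For each x, list the y ∈ F_11 with f(x, y) ≡ 0 and those with g(x, y) ≡ 0 (mod 11); the common zeros in that column are the intersection.
  x = 0: f ≡ 0 at y ∈ {2, 7}; g ≡ 0 at y ∈ {0}; common: ∅.
  x = 1: f ≡ 0 at y ∈ ∅; g ≡ 0 at y ∈ {9}; common: ∅.
  x = 2: f ≡ 0 at y ∈ ∅; g ≡ 0 at y ∈ {1}; common: ∅.
  x = 3: f ≡ 0 at y ∈ ∅; g ≡ 0 at y ∈ {0}; common: ∅.
  x = 4: f ≡ 0 at y ∈ ∅; g ≡ 0 at y ∈ {5}; common: ∅.
  x = 5: f ≡ 0 at y ∈ ∅; g ≡ 0 at y ∈ ∅; common: ∅.
  x = 6: f ≡ 0 at y ∈ {4, 9}; g ≡ 0 at y ∈ {5}; common: ∅.
  x = 7: f ≡ 0 at y ∈ {5}; g ≡ 0 at y ∈ {10}; common: ∅.
  x = 8: f ≡ 0 at y ∈ {8, 10}; g ≡ 0 at y ∈ {9}; common: ∅.
  x = 9: f ≡ 0 at y ∈ {1, 3}; g ≡ 0 at y ∈ {1}; common: {1}.
  x = 10: f ≡ 0 at y ∈ {6}; g ≡ 0 at y ∈ {10}; common: ∅.
Collecting: common zeros = {(9, 1)}, so the count is 1.
Comparison with the Bézout bound: 1 ≤ 4 = deg(f)·deg(g), as expected for curves with no common component (the affine F_11-count falls short of the bound because intersections may lie at infinity, over extension fields, or carry multiplicity).


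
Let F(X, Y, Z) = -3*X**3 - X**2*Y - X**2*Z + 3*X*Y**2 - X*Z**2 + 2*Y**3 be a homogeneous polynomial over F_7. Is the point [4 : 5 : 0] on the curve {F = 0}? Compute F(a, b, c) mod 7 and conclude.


F(4,5,0) ≡ 5 (mod 7); P is NOT on the curve.

Evaluate F(4, 5, 0) term-by-term (mod 7).
  -3*X**3 ↦ -3·64·1·1 = -192
  -X**2*Y ↦ -1·16·5·1 = -80
  -X**2*Z ↦ -1·16·1·0 = 0
  3*X*Y**2 ↦ 3·4·25·1 = 300
  -X*Z**2 ↦ -1·4·1·0 = 0
  2*Y**3 ↦ 2·1·125·1 = 250
Sum: F(4, 5, 0) = (-192) + (-80) + (0) + (300) + (0) + (250) = 278.
Reducing mod 7: 278 ≡ 5 (mod 7).
Since F(a, b, c) ≡ 5 ≠ 0 (mod 7), P does NOT lie on the curve.


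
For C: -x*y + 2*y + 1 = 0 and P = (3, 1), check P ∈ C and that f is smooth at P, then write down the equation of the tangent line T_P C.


Tangent line at P: -x - y + 4 = 0.

Step 1: f(3, 1) = 0, so P lies on C.
Step 2: partial derivatives
  f_x(x, y) = -y, f_y(x, y) = 2 - x.
  f_x(P) = -1, f_y(P) = -1 (gradient nonzero, so P is smooth).
Step 3: tangent line at P: -1·(x − 3) + -1·(y − 1) = 0.
Expanding: -x - y + 4 = 0.


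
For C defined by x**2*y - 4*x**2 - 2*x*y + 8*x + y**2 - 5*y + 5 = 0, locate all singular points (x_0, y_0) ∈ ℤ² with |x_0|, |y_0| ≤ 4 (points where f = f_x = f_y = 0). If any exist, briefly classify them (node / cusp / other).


Singular points: {(1, 3)}; classification: node.

Compute partial derivatives:
  f_x = 2*x*y - 8*x - 2*y + 8.
  f_y = x**2 - 2*x + 2*y - 5.
Scan x_0 ∈ {−4, ..., 4}. For each x_0, f_y(x_0, y) is a polynomial in y; find its integer roots y ∈ {−4, ..., 4}, then test f_x and f at those candidates.
  x = -4: f_y(-4, y) = 2*y + 19; no integer root y with |y| ≤ 4.
  x = -3: f_y(-3, y) = 2*y + 10; no integer root y with |y| ≤ 4.
  x = -2: f_y(-2, y) = 2*y + 3; no integer root y with |y| ≤ 4.
  x = -1: f_y(-1, y) = 2*y - 2; vanishes at y ∈ {1}. (-1, 1): f_x = 12 ≠ 0.
  x = 0: f_y(0, y) = 2*y - 5; no integer root y with |y| ≤ 4.
  x = 1: f_y(1, y) = 2*y - 6; vanishes at y ∈ {3}. (1, 3): f_x = 0, f = 0 — SINGULAR.
  x = 2: f_y(2, y) = 2*y - 5; no integer root y with |y| ≤ 4.
  x = 3: f_y(3, y) = 2*y - 2; vanishes at y ∈ {1}. (3, 1): f_x = -12 ≠ 0.
  x = 4: f_y(4, y) = 2*y + 3; no integer root y with |y| ≤ 4.
Only singular point on the grid: (1, 3).
Classify: substitute x = 1 + u, y = 3 + v and expand: f = u**2*v - u**2 + v**2.
No constant or linear terms (consistent with a singular point). Quadratic part: -u**2 + v**2. Cubic part: u**2*v.
The quadratic part v**2 - u**2 = (v − u)(v + u) splits into two distinct linear factors, so there are two distinct tangent lines y − 3 = ±(x − 1) — this is a node (ordinary double point).
Classification: node.


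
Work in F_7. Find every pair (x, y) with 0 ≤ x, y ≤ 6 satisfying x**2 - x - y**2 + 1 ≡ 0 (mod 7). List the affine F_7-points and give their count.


Affine F_7-points: {(0, 1), (0, 6), (1, 1), (1, 6), (3, 0), (5, 0)}; count = 6.

For each of the 49 pairs (x, y) ∈ F_7², evaluate f(x, y) mod 7. Record the zeros.
  x = 0: [0↦1, 1↦0, 2↦4, 3↦6, 4↦6, 5↦4, 6↦0]  zeros at y ∈ {1, 6}
  x = 1: [0↦1, 1↦0, 2↦4, 3↦6, 4↦6, 5↦4, 6↦0]  zeros at y ∈ {1, 6}
  x = 2: [0↦3, 1↦2, 2↦6, 3↦1, 4↦1, 5↦6, 6↦2]  zeros at y ∈ ∅
  x = 3: [0↦0, 1↦6, 2↦3, 3↦5, 4↦5, 5↦3, 6↦6]  zeros at y ∈ {0}
  x = 4: [0↦6, 1↦5, 2↦2, 3↦4, 4↦4, 5↦2, 6↦5]  zeros at y ∈ ∅
  x = 5: [0↦0, 1↦6, 2↦3, 3↦5, 4↦5, 5↦3, 6↦6]  zeros at y ∈ {0}
  x = 6: [0↦3, 1↦2, 2↦6, 3↦1, 4↦1, 5↦6, 6↦2]  zeros at y ∈ ∅
Collecting zeros: affine points = {(0, 1), (0, 6), (1, 1), (1, 6), (3, 0), (5, 0)}.
Total count |C(F_7)_aff| = 6.


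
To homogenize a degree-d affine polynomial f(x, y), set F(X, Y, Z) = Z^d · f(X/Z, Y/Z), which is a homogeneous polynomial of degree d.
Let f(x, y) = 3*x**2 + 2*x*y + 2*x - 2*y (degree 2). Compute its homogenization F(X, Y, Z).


F(X, Y, Z) = 3*X**2 + 2*X*Y + 2*X*Z - 2*Y*Z

deg(f) = 2.
Substitute x = X/Z, y = Y/Z into f, then multiply by Z^2.
  monomial 3·x^2·y^0 ↦ 3·X^2·Y^0·Z^0.
  monomial 2·x^1·y^1 ↦ 2·X^1·Y^1·Z^0.
  monomial 2·x^1·y^0 ↦ 2·X^1·Y^0·Z^1.
  monomial -2·x^0·y^1 ↦ -2·X^0·Y^1·Z^1.
Collecting: F(X, Y, Z) = 3*X**2 + 2*X*Y + 2*X*Z - 2*Y*Z.


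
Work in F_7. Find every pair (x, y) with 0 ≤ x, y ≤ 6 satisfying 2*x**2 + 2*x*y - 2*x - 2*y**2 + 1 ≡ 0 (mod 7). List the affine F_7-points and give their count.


Affine F_7-points: {(0, 2), (0, 5), (2, 1), (3, 5), (5, 1), (5, 4), (6, 2), (6, 4)}; count = 8.

For each of the 49 pairs (x, y) ∈ F_7², evaluate f(x, y) mod 7. Record the zeros.
  x = 0: [0↦1, 1↦6, 2↦0, 3↦4, 4↦4, 5↦0, 6↦6]  zeros at y ∈ {2, 5}
  x = 1: [0↦1, 1↦1, 2↦4, 3↦3, 4↦5, 5↦3, 6↦4]  zeros at y ∈ ∅
  x = 2: [0↦5, 1↦0, 2↦5, 3↦6, 4↦3, 5↦3, 6↦6]  zeros at y ∈ {1}
  x = 3: [0↦6, 1↦3, 2↦3, 3↦6, 4↦5, 5↦0, 6↦5]  zeros at y ∈ {5}
  x = 4: [0↦4, 1↦3, 2↦5, 3↦3, 4↦4, 5↦1, 6↦1]  zeros at y ∈ ∅
  x = 5: [0↦6, 1↦0, 2↦4, 3↦4, 4↦0, 5↦6, 6↦1]  zeros at y ∈ {1, 4}
  x = 6: [0↦5, 1↦1, 2↦0, 3↦2, 4↦0, 5↦1, 6↦5]  zeros at y ∈ {2, 4}
Collecting zeros: affine points = {(0, 2), (0, 5), (2, 1), (3, 5), (5, 1), (5, 4), (6, 2), (6, 4)}.
Total count |C(F_7)_aff| = 8.


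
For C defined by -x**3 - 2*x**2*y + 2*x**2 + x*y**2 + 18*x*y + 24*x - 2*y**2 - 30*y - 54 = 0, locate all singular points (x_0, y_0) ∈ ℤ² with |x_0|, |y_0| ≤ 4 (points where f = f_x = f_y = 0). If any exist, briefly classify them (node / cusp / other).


Singular points: {(3, -3)}; classification: node.

Compute partial derivatives:
  f_x = -3*x**2 - 4*x*y + 4*x + y**2 + 18*y + 24.
  f_y = -2*x**2 + 2*x*y + 18*x - 4*y - 30.
Scan x_0 ∈ {−4, ..., 4}. For each x_0, f_y(x_0, y) is a polynomial in y; find its integer roots y ∈ {−4, ..., 4}, then test f_x and f at those candidates.
  x = -4: f_y(-4, y) = -12*y - 134; no integer root y with |y| ≤ 4.
  x = -3: f_y(-3, y) = -10*y - 102; no integer root y with |y| ≤ 4.
  x = -2: f_y(-2, y) = -8*y - 74; no integer root y with |y| ≤ 4.
  x = -1: f_y(-1, y) = -6*y - 50; no integer root y with |y| ≤ 4.
  x = 0: f_y(0, y) = -4*y - 30; no integer root y with |y| ≤ 4.
  x = 1: f_y(1, y) = -2*y - 14; no integer root y with |y| ≤ 4.
  x = 2: f_y(2, y) = -2; no integer root y with |y| ≤ 4.
  x = 3: f_y(3, y) = 2*y + 6; vanishes at y ∈ {-3}. (3, -3): f_x = 0, f = 0 — SINGULAR.
  x = 4: f_y(4, y) = 4*y + 10; no integer root y with |y| ≤ 4.
Only singular point on the grid: (3, -3).
Classify: substitute x = 3 + u, y = -3 + v and expand: f = -u**3 - 2*u**2*v - u**2 + u*v**2 + v**2.
No constant or linear terms (consistent with a singular point). Quadratic part: -u**2 + v**2. Cubic part: -u**3 - 2*u**2*v + u*v**2.
The quadratic part v**2 - u**2 = (v − u)(v + u) splits into two distinct linear factors, so there are two distinct tangent lines y − -3 = ±(x − 3) — this is a node (ordinary double point).
Classification: node.


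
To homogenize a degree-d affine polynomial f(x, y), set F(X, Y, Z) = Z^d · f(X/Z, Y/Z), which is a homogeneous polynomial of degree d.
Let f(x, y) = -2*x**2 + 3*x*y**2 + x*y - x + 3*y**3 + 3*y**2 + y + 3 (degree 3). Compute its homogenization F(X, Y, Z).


F(X, Y, Z) = -2*X**2*Z + 3*X*Y**2 + X*Y*Z - X*Z**2 + 3*Y**3 + 3*Y**2*Z + Y*Z**2 + 3*Z**3

deg(f) = 3.
Substitute x = X/Z, y = Y/Z into f, then multiply by Z^3.
  monomial -2·x^2·y^0 ↦ -2·X^2·Y^0·Z^1.
  monomial 3·x^1·y^2 ↦ 3·X^1·Y^2·Z^0.
  monomial 1·x^1·y^1 ↦ 1·X^1·Y^1·Z^1.
  monomial -1·x^1·y^0 ↦ -1·X^1·Y^0·Z^2.
  monomial 3·x^0·y^3 ↦ 3·X^0·Y^3·Z^0.
  monomial 3·x^0·y^2 ↦ 3·X^0·Y^2·Z^1.
  monomial 1·x^0·y^1 ↦ 1·X^0·Y^1·Z^2.
  monomial 3·x^0·y^0 ↦ 3·X^0·Y^0·Z^3.
Collecting: F(X, Y, Z) = -2*X**2*Z + 3*X*Y**2 + X*Y*Z - X*Z**2 + 3*Y**3 + 3*Y**2*Z + Y*Z**2 + 3*Z**3.


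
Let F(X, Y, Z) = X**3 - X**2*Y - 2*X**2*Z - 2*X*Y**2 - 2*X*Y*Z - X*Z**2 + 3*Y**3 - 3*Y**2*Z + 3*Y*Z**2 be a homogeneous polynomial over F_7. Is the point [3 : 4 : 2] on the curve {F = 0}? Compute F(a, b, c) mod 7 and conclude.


F(3,4,2) ≡ 6 (mod 7); P is NOT on the curve.

Evaluate F(3, 4, 2) term-by-term (mod 7).
  X**3 ↦ 1·27·1·1 = 27
  -X**2*Y ↦ -1·9·4·1 = -36
  -2*X**2*Z ↦ -2·9·1·2 = -36
  -2*X*Y**2 ↦ -2·3·16·1 = -96
  -2*X*Y*Z ↦ -2·3·4·2 = -48
  -X*Z**2 ↦ -1·3·1·4 = -12
  3*Y**3 ↦ 3·1·64·1 = 192
  -3*Y**2*Z ↦ -3·1·16·2 = -96
  3*Y*Z**2 ↦ 3·1·4·4 = 48
Sum: F(3, 4, 2) = (27) + (-36) + (-36) + (-96) + (-48) + (-12) + (192) + (-96) + (48) = -57.
Reducing mod 7: -57 ≡ 6 (mod 7).
Since F(a, b, c) ≡ 6 ≠ 0 (mod 7), P does NOT lie on the curve.


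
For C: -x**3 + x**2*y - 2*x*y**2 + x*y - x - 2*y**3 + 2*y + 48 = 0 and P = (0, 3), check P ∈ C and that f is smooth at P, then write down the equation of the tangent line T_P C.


Tangent line at P: -16*x - 52*y + 156 = 0.

Step 1: f(0, 3) = 0, so P lies on C.
Step 2: partial derivatives
  f_x(x, y) = -3*x**2 + 2*x*y - 2*y**2 + y - 1, f_y(x, y) = x**2 - 4*x*y + x - 6*y**2 + 2.
  f_x(P) = -16, f_y(P) = -52 (gradient nonzero, so P is smooth).
Step 3: tangent line at P: -16·(x − 0) + -52·(y − 3) = 0.
Expanding: -16*x - 52*y + 156 = 0.


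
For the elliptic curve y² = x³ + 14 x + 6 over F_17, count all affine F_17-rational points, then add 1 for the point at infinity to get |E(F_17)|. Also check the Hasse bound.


Affine points = {(1, 2), (1, 15), (2, 5), (2, 12), (6, 0), (8, 1), (8, 16), (12, 7), (12, 10), (15, 2), (15, 15), (16, 5), (16, 12)}; affine count = 13; |E(F_17)| = 14.

Discriminant check: Δ ∝ 4a³ + 27b² = 4·14³ + 27·6² = 4·2744 + 27·36 ≡ 14 (mod 17). Nonzero ⇒ E is nonsingular.
For each x ∈ F_17, compute rhs = x³ + 14·x + 6 mod 17, then count y ∈ F_17 with y² ≡ rhs.
  x = 0: rhs = 6, matching y values: none (0 points).
  x = 1: rhs = 4, matching y values: 2, 15 (2 points).
  x = 2: rhs = 8, matching y values: 5, 12 (2 points).
  x = 3: rhs = 7, matching y values: none (0 points).
  x = 4: rhs = 7, matching y values: none (0 points).
  x = 5: rhs = 14, matching y values: none (0 points).
  x = 6: rhs = 0, matching y values: 0 (1 points).
  x = 7: rhs = 5, matching y values: none (0 points).
  x = 8: rhs = 1, matching y values: 1, 16 (2 points).
  x = 9: rhs = 11, matching y values: none (0 points).
  x = 10: rhs = 7, matching y values: none (0 points).
  x = 11: rhs = 12, matching y values: none (0 points).
  x = 12: rhs = 15, matching y values: 7, 10 (2 points).
  x = 13: rhs = 5, matching y values: none (0 points).
  x = 14: rhs = 5, matching y values: none (0 points).
  x = 15: rhs = 4, matching y values: 2, 15 (2 points).
  x = 16: rhs = 8, matching y values: 5, 12 (2 points).
Total affine count: 13.
Full point count |E(F_17)| = 13 + 1 = 14.
Hasse bound: |14 − (17+1)| = |-4| = 4 ≤ 2√17 ≈ 8.2462 ✓.
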